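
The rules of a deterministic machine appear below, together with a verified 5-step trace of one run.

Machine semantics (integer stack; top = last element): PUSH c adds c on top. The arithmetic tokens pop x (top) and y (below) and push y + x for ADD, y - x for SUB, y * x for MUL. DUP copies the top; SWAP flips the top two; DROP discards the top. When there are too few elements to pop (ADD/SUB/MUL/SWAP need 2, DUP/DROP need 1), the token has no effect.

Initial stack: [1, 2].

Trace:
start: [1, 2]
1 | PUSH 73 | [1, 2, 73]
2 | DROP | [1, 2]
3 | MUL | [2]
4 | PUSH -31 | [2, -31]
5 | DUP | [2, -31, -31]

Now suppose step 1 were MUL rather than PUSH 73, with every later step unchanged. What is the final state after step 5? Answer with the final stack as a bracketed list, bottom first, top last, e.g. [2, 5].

[-31, -31]

(re-executing from step 1 with the substitution; state before step 1: [1, 2])
1 | MUL | [2]
2 | DROP | []
3 | MUL | []
4 | PUSH -31 | [-31]
5 | DUP | [-31, -31]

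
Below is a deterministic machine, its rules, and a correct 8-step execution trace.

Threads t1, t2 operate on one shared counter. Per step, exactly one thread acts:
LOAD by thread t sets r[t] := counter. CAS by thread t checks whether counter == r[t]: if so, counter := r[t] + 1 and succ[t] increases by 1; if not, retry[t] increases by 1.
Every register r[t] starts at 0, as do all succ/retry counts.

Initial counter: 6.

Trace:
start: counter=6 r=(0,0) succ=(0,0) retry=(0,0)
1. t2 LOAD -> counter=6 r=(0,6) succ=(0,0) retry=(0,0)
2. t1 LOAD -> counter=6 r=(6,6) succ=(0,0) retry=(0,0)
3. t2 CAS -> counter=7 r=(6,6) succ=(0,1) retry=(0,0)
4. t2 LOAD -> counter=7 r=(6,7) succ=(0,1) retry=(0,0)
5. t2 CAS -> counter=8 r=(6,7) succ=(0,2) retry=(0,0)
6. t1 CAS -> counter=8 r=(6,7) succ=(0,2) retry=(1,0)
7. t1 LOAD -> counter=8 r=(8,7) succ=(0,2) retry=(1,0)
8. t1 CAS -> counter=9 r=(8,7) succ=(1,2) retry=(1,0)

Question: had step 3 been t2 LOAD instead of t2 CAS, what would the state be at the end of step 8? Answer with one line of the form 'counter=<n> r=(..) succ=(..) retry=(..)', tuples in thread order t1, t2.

(re-executing from step 3 with the substitution; state before step 3: counter=6 r=(6,6) succ=(0,0) retry=(0,0))
3. t2 LOAD -> counter=6 r=(6,6) succ=(0,0) retry=(0,0)
4. t2 LOAD -> counter=6 r=(6,6) succ=(0,0) retry=(0,0)
5. t2 CAS -> counter=7 r=(6,6) succ=(0,1) retry=(0,0)
6. t1 CAS -> counter=7 r=(6,6) succ=(0,1) retry=(1,0)
7. t1 LOAD -> counter=7 r=(7,6) succ=(0,1) retry=(1,0)
8. t1 CAS -> counter=8 r=(7,6) succ=(1,1) retry=(1,0)

counter=8 r=(7,6) succ=(1,1) retry=(1,0)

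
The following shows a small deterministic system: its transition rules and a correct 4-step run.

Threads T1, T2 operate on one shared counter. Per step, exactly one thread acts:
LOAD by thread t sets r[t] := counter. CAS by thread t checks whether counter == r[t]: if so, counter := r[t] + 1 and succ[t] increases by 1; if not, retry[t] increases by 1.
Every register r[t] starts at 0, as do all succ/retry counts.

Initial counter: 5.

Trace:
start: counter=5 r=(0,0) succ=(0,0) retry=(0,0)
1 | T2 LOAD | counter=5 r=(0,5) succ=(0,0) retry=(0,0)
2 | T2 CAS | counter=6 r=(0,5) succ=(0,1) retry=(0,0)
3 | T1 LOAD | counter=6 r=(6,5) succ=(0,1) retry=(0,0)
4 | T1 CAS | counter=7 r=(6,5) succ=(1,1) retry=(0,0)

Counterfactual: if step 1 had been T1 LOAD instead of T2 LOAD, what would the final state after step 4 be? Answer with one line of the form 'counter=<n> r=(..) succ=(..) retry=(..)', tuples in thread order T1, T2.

counter=6 r=(5,0) succ=(1,0) retry=(0,1)

(re-executing from step 1 with the substitution; state before step 1: counter=5 r=(0,0) succ=(0,0) retry=(0,0))
1 | T1 LOAD | counter=5 r=(5,0) succ=(0,0) retry=(0,0)
2 | T2 CAS | counter=5 r=(5,0) succ=(0,0) retry=(0,1)
3 | T1 LOAD | counter=5 r=(5,0) succ=(0,0) retry=(0,1)
4 | T1 CAS | counter=6 r=(5,0) succ=(1,0) retry=(0,1)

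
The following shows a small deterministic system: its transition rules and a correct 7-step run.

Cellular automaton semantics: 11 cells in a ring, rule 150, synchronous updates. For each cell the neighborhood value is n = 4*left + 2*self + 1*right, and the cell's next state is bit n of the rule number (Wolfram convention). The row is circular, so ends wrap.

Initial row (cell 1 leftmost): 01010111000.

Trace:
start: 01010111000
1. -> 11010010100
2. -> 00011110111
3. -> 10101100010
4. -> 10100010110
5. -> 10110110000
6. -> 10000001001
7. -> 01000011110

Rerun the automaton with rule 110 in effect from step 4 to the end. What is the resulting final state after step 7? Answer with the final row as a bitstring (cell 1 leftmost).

00011000100

(re-executing steps 4..7 under rule 110; state before step 4: 10101100010)
4. -> 11111100111
5. -> 00000101100
6. -> 00001111100
7. -> 00011000100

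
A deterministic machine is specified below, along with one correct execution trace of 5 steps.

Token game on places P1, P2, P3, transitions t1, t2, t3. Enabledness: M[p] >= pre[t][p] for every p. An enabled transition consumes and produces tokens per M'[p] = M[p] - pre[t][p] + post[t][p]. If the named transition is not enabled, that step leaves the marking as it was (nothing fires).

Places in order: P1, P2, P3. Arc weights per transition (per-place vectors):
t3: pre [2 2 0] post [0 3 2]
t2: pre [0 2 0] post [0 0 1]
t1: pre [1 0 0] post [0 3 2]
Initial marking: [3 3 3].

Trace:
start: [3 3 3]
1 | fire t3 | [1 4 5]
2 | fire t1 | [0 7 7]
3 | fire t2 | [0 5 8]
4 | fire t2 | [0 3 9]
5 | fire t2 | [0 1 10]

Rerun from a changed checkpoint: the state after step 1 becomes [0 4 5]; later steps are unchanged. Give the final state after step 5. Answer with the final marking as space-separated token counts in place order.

0 0 7

state after step 1 := [0 4 5]
2 | fire t1 | [0 4 5]
3 | fire t2 | [0 2 6]
4 | fire t2 | [0 0 7]
5 | fire t2 | [0 0 7]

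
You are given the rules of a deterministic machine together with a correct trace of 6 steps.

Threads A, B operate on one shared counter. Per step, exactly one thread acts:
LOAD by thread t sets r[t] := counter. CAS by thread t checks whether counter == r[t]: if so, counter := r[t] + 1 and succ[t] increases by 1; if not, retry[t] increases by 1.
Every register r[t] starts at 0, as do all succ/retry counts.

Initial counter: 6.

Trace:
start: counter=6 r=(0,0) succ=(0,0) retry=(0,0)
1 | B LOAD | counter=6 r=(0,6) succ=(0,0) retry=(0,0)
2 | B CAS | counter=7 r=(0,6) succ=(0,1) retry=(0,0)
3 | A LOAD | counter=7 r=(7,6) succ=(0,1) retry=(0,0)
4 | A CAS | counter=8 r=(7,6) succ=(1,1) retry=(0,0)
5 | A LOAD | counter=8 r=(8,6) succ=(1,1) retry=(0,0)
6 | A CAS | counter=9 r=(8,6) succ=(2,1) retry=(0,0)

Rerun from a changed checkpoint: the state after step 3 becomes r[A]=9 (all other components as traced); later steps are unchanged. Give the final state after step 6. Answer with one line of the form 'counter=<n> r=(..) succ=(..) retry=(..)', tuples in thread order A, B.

counter=8 r=(7,6) succ=(1,1) retry=(1,0)

state after step 3 := counter=7 r=(9,6) succ=(0,1) retry=(0,0)
4 | A CAS | counter=7 r=(9,6) succ=(0,1) retry=(1,0)
5 | A LOAD | counter=7 r=(7,6) succ=(0,1) retry=(1,0)
6 | A CAS | counter=8 r=(7,6) succ=(1,1) retry=(1,0)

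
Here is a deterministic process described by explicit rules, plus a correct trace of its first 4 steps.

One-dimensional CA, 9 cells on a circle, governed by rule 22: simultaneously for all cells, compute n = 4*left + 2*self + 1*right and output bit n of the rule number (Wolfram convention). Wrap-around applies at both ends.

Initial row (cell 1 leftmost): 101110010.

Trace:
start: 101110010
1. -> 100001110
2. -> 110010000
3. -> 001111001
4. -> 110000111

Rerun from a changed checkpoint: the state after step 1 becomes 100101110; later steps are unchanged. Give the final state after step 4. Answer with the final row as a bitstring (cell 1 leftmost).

100111011

state after step 1 := 100101110
2. -> 111100000
3. -> 000010001
4. -> 100111011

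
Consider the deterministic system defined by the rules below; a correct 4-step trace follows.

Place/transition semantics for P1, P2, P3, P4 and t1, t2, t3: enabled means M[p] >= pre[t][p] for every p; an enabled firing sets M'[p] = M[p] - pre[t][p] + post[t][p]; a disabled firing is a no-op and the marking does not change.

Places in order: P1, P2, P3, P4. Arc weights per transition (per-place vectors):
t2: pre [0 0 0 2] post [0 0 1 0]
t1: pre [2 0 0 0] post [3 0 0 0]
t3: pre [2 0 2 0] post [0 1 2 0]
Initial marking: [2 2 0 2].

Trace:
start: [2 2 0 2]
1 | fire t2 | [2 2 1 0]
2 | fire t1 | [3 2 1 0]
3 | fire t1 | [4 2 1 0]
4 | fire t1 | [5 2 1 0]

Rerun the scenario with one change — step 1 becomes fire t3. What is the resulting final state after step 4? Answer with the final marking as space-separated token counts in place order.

(re-executing from step 1 with the substitution; state before step 1: [2 2 0 2])
1 | fire t3 | [2 2 0 2]
2 | fire t1 | [3 2 0 2]
3 | fire t1 | [4 2 0 2]
4 | fire t1 | [5 2 0 2]

5 2 0 2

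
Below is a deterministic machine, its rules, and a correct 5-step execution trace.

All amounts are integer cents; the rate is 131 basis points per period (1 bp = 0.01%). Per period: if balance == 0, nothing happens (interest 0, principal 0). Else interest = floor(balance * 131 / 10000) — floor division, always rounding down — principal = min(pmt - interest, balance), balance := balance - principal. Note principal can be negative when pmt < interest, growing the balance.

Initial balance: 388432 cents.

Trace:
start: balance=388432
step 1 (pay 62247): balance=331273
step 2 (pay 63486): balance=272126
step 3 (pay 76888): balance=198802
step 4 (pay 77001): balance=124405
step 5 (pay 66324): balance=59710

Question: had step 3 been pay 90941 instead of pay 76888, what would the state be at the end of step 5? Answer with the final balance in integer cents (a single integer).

(re-executing from step 3 with the substitution; state before step 3: balance=272126)
step 3 (pay 90941): balance=184749
step 4 (pay 77001): balance=110168
step 5 (pay 66324): balance=45287

45287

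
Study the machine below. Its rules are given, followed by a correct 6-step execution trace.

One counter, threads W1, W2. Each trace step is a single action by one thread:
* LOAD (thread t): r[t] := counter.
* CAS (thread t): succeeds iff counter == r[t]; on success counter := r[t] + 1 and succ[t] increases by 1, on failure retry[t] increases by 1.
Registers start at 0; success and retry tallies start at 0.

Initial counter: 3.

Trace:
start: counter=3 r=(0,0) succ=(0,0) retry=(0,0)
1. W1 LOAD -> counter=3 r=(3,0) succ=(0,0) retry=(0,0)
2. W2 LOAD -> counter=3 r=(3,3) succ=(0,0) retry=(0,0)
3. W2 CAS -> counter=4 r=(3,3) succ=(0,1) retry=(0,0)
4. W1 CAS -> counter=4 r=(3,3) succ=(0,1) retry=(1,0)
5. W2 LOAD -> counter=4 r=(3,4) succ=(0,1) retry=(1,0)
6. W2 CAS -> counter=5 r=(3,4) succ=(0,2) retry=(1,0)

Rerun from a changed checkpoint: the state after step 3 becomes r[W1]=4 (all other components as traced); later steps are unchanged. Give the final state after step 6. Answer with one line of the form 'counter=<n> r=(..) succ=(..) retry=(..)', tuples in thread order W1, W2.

state after step 3 := counter=4 r=(4,3) succ=(0,1) retry=(0,0)
4. W1 CAS -> counter=5 r=(4,3) succ=(1,1) retry=(0,0)
5. W2 LOAD -> counter=5 r=(4,5) succ=(1,1) retry=(0,0)
6. W2 CAS -> counter=6 r=(4,5) succ=(1,2) retry=(0,0)

counter=6 r=(4,5) succ=(1,2) retry=(0,0)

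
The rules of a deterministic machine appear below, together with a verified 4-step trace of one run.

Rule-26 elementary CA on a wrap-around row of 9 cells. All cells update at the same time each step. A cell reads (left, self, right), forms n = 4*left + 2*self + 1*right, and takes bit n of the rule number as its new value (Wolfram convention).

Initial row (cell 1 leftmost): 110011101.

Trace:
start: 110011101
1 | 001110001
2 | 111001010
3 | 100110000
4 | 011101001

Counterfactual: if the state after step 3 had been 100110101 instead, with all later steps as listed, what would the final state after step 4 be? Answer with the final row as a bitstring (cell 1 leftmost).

state after step 3 := 100110101
4 | 011100001

011100001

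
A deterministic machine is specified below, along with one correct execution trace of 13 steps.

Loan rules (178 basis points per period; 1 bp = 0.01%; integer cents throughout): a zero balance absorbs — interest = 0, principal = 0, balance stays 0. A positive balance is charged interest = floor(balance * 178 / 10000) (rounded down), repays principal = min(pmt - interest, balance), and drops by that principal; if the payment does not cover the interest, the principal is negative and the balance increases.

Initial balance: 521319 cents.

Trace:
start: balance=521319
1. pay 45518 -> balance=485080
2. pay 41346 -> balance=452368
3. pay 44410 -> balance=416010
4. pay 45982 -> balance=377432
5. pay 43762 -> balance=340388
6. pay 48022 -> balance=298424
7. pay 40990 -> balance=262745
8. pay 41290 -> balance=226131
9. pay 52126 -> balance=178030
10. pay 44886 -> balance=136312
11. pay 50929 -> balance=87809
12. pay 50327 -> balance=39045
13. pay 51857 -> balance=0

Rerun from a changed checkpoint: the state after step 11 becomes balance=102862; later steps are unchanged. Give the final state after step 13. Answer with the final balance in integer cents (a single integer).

state after step 11 := balance=102862
12. pay 50327 -> balance=54365
13. pay 51857 -> balance=3475

3475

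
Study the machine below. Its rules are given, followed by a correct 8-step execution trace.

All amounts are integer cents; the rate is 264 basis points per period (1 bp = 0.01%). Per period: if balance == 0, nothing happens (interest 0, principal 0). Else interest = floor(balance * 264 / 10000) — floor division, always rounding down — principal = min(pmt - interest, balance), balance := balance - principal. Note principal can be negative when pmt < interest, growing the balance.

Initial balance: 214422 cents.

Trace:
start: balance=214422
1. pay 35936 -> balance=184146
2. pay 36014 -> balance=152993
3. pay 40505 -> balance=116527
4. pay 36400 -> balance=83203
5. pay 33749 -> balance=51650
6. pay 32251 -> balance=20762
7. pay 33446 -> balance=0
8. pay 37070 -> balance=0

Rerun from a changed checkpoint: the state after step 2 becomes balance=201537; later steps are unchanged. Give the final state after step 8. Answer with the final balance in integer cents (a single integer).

state after step 2 := balance=201537
3. pay 40505 -> balance=166352
4. pay 36400 -> balance=134343
5. pay 33749 -> balance=104140
6. pay 32251 -> balance=74638
7. pay 33446 -> balance=43162
8. pay 37070 -> balance=7231

7231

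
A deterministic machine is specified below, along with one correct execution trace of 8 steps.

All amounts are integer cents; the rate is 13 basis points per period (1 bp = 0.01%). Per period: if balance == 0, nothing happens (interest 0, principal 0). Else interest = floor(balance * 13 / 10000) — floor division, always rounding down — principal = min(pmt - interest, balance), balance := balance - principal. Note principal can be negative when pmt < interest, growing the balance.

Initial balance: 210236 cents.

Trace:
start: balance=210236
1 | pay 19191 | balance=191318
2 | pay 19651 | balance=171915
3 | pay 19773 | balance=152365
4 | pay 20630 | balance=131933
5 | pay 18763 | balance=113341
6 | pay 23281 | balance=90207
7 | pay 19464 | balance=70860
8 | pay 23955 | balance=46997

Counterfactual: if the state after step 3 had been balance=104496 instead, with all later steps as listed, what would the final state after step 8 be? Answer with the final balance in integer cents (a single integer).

state after step 3 := balance=104496
4 | pay 20630 | balance=84001
5 | pay 18763 | balance=65347
6 | pay 23281 | balance=42150
7 | pay 19464 | balance=22740
8 | pay 23955 | balance=0

0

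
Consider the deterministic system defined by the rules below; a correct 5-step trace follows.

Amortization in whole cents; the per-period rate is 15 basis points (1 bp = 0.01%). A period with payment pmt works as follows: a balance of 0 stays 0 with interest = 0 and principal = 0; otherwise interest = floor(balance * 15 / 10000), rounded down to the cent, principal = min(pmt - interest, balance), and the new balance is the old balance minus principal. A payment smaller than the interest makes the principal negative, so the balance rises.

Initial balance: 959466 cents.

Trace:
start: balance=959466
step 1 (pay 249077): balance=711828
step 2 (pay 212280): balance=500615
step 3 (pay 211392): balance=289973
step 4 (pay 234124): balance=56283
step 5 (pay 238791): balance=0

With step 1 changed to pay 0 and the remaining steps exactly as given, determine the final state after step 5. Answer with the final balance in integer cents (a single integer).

(re-executing from step 1 with the substitution; state before step 1: balance=959466)
step 1 (pay 0): balance=960905
step 2 (pay 212280): balance=750066
step 3 (pay 211392): balance=539799
step 4 (pay 234124): balance=306484
step 5 (pay 238791): balance=68152

68152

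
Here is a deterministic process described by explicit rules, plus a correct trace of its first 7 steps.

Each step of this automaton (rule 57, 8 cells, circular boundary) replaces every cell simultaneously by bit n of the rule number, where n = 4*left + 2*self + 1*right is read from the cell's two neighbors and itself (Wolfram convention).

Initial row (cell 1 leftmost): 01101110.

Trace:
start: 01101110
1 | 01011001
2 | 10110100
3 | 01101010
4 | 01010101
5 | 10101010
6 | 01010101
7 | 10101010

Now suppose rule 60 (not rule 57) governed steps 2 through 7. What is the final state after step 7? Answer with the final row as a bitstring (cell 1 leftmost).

(re-executing steps 2..7 under rule 60; state before step 2: 01011001)
2 | 11110101
3 | 00001111
4 | 10001000
5 | 11001100
6 | 10101010
7 | 11111111

11111111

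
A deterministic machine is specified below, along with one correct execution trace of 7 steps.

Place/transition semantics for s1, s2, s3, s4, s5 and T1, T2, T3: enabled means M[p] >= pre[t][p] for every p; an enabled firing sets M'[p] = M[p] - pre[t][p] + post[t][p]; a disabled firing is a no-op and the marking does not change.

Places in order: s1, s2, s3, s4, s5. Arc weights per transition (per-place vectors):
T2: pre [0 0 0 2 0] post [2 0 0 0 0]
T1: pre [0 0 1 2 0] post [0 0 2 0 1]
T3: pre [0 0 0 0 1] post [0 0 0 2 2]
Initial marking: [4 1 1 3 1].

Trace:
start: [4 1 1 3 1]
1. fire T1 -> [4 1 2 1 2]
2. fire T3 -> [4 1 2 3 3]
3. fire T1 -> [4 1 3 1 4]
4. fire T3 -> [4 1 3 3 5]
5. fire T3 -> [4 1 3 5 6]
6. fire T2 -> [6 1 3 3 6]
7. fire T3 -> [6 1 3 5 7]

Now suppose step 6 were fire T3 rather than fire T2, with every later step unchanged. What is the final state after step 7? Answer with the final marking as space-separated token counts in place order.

4 1 3 9 8

(re-executing from step 6 with the substitution; state before step 6: [4 1 3 5 6])
6. fire T3 -> [4 1 3 7 7]
7. fire T3 -> [4 1 3 9 8]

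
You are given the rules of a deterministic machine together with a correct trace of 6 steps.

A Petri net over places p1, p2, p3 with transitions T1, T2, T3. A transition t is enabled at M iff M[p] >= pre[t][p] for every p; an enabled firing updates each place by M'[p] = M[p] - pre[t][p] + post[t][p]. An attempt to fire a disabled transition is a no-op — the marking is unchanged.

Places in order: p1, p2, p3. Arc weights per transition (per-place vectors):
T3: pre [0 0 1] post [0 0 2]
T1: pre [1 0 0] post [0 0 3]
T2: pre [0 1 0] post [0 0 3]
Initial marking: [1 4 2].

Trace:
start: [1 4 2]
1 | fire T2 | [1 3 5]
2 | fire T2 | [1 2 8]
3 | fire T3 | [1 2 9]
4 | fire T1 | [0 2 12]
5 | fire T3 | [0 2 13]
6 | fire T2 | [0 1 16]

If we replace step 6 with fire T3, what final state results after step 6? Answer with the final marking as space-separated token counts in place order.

(re-executing from step 6 with the substitution; state before step 6: [0 2 13])
6 | fire T3 | [0 2 14]

0 2 14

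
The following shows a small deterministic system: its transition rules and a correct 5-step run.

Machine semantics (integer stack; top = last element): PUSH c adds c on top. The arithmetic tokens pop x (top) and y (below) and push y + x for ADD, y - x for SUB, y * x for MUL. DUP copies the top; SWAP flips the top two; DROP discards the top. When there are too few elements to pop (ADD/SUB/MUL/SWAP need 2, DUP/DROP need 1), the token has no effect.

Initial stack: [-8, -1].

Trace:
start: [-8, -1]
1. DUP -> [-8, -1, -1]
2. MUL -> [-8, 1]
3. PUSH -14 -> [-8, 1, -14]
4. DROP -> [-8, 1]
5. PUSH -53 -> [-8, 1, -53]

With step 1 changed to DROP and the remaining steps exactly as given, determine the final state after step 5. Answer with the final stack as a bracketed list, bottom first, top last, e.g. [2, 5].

[-8, -53]

(re-executing from step 1 with the substitution; state before step 1: [-8, -1])
1. DROP -> [-8]
2. MUL -> [-8]
3. PUSH -14 -> [-8, -14]
4. DROP -> [-8]
5. PUSH -53 -> [-8, -53]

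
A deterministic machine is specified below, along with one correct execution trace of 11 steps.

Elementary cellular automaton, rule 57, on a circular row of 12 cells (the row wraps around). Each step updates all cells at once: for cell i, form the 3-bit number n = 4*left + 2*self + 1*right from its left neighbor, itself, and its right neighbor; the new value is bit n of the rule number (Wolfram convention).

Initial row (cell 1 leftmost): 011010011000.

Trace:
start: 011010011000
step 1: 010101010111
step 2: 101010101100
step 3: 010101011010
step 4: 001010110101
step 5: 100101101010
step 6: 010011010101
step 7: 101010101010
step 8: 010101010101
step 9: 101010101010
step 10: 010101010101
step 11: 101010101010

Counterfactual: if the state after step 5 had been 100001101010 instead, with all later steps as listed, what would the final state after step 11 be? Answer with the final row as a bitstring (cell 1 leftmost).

state after step 5 := 100001101010
step 6: 011101010101
step 7: 110010101010
step 8: 101001010101
step 9: 010100101011
step 10: 101010010110
step 11: 010101001101

010101001101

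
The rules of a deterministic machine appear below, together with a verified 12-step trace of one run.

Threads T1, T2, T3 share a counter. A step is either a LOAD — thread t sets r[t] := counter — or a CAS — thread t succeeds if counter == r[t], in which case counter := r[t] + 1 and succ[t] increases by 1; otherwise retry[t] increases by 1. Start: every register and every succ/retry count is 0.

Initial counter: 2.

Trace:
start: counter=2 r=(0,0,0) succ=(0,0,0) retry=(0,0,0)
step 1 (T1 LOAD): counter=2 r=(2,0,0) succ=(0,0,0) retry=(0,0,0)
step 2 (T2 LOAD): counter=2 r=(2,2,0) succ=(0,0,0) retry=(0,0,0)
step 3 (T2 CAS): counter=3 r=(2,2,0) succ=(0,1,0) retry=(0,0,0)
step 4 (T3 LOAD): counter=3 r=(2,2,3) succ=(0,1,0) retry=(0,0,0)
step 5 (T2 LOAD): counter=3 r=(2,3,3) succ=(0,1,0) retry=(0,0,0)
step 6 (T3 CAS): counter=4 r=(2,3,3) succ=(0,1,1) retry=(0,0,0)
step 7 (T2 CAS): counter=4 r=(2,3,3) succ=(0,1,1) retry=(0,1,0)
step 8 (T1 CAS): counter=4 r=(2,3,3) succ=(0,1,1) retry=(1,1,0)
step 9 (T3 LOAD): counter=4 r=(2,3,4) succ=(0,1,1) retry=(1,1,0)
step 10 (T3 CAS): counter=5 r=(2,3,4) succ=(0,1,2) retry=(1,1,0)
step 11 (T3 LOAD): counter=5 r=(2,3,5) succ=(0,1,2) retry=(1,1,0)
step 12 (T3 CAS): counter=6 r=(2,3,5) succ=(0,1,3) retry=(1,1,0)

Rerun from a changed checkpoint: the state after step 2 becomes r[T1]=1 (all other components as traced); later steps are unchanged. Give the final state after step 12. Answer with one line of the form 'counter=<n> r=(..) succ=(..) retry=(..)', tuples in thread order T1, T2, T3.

state after step 2 := counter=2 r=(1,2,0) succ=(0,0,0) retry=(0,0,0)
step 3 (T2 CAS): counter=3 r=(1,2,0) succ=(0,1,0) retry=(0,0,0)
step 4 (T3 LOAD): counter=3 r=(1,2,3) succ=(0,1,0) retry=(0,0,0)
step 5 (T2 LOAD): counter=3 r=(1,3,3) succ=(0,1,0) retry=(0,0,0)
step 6 (T3 CAS): counter=4 r=(1,3,3) succ=(0,1,1) retry=(0,0,0)
step 7 (T2 CAS): counter=4 r=(1,3,3) succ=(0,1,1) retry=(0,1,0)
step 8 (T1 CAS): counter=4 r=(1,3,3) succ=(0,1,1) retry=(1,1,0)
step 9 (T3 LOAD): counter=4 r=(1,3,4) succ=(0,1,1) retry=(1,1,0)
step 10 (T3 CAS): counter=5 r=(1,3,4) succ=(0,1,2) retry=(1,1,0)
step 11 (T3 LOAD): counter=5 r=(1,3,5) succ=(0,1,2) retry=(1,1,0)
step 12 (T3 CAS): counter=6 r=(1,3,5) succ=(0,1,3) retry=(1,1,0)

counter=6 r=(1,3,5) succ=(0,1,3) retry=(1,1,0)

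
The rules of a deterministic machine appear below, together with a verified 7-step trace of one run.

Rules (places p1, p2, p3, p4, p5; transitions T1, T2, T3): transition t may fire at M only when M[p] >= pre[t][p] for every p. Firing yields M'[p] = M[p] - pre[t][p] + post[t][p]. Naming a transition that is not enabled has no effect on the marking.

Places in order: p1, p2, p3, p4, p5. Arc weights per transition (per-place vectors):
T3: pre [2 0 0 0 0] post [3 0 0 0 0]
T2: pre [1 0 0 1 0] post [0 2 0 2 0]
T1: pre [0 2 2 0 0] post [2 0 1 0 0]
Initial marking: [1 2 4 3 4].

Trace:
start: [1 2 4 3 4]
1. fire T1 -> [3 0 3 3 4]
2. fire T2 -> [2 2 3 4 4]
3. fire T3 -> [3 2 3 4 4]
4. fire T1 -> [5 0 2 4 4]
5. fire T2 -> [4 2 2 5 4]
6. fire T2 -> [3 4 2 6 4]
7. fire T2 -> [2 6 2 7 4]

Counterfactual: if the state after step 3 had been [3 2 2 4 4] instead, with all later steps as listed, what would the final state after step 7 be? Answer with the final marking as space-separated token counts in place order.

state after step 3 := [3 2 2 4 4]
4. fire T1 -> [5 0 1 4 4]
5. fire T2 -> [4 2 1 5 4]
6. fire T2 -> [3 4 1 6 4]
7. fire T2 -> [2 6 1 7 4]

2 6 1 7 4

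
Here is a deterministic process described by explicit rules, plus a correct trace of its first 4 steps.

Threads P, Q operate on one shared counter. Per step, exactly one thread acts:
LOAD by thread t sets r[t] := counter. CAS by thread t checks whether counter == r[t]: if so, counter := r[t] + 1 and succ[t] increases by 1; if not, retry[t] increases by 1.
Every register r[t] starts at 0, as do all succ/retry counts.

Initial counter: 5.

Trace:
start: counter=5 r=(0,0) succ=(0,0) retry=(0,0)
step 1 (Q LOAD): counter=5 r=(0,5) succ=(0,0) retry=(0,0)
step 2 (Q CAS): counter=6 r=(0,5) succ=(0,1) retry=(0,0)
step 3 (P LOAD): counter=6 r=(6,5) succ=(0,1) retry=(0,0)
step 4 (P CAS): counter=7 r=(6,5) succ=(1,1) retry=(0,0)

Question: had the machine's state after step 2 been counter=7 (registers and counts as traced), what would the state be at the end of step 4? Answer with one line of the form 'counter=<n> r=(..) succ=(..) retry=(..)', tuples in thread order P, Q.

state after step 2 := counter=7 r=(0,5) succ=(0,1) retry=(0,0)
step 3 (P LOAD): counter=7 r=(7,5) succ=(0,1) retry=(0,0)
step 4 (P CAS): counter=8 r=(7,5) succ=(1,1) retry=(0,0)

counter=8 r=(7,5) succ=(1,1) retry=(0,0)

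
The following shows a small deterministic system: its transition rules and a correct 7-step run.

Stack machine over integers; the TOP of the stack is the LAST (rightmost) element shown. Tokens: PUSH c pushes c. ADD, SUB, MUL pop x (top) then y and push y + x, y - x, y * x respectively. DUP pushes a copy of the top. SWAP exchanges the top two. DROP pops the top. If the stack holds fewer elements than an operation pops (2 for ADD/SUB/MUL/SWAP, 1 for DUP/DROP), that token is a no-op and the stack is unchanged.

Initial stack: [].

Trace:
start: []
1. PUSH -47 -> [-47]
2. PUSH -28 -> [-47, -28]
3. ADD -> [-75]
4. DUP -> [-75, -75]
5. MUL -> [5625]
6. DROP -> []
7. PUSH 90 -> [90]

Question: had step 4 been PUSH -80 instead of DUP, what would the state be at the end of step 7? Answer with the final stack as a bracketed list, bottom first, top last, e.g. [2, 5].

(re-executing from step 4 with the substitution; state before step 4: [-75])
4. PUSH -80 -> [-75, -80]
5. MUL -> [6000]
6. DROP -> []
7. PUSH 90 -> [90]

[90]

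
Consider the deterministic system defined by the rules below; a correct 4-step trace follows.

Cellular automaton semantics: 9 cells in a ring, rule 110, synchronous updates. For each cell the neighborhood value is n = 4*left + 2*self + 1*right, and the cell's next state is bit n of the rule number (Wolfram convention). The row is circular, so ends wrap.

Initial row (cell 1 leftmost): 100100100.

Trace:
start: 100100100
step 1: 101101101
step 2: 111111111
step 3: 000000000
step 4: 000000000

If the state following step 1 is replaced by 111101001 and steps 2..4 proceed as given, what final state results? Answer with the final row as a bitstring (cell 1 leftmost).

011111001

state after step 1 := 111101001
step 2: 000111011
step 3: 001101111
step 4: 011111001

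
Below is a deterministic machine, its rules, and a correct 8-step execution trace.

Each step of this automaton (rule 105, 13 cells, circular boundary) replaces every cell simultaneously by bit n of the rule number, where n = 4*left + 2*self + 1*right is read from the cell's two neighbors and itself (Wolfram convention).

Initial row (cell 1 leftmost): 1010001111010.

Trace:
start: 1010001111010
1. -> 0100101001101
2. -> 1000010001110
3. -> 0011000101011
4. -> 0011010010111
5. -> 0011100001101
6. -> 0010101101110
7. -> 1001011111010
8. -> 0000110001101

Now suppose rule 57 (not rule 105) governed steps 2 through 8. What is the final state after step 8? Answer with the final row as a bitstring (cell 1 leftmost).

1010101010010

(re-executing steps 2..8 under rule 57; state before step 2: 0100101001101)
2. -> 1010010101010
3. -> 0101001010101
4. -> 1010100101010
5. -> 0101010010101
6. -> 1010101001010
7. -> 0101010100101
8. -> 1010101010010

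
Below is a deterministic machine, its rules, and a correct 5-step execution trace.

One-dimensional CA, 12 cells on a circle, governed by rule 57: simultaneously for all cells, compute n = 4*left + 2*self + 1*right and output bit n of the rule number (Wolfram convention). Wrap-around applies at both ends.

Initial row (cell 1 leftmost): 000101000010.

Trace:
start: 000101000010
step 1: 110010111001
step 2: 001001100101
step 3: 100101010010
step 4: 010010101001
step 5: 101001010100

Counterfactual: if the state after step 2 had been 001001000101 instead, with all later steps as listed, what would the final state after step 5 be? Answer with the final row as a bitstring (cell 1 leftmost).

101001010100

state after step 2 := 001001000101
step 3: 100100110010
step 4: 010010101001
step 5: 101001010100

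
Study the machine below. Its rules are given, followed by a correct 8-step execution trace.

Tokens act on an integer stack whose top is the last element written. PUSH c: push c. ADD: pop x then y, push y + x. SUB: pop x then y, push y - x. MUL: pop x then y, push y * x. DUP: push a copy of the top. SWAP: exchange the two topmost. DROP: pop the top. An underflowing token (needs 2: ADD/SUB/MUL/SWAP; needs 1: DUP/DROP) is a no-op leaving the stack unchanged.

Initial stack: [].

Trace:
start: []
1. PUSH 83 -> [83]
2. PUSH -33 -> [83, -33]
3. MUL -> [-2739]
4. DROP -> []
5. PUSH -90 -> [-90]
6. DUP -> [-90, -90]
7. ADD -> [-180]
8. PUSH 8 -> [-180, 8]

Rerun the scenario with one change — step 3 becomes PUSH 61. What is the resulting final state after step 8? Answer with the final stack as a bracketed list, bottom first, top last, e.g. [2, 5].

(re-executing from step 3 with the substitution; state before step 3: [83, -33])
3. PUSH 61 -> [83, -33, 61]
4. DROP -> [83, -33]
5. PUSH -90 -> [83, -33, -90]
6. DUP -> [83, -33, -90, -90]
7. ADD -> [83, -33, -180]
8. PUSH 8 -> [83, -33, -180, 8]

[83, -33, -180, 8]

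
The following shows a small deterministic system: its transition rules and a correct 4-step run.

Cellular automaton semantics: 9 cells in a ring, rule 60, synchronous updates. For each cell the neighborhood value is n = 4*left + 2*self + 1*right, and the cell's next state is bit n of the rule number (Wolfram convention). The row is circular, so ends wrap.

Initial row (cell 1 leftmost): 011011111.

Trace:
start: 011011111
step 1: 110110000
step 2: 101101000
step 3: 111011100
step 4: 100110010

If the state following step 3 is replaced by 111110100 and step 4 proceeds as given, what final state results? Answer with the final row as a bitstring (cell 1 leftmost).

state after step 3 := 111110100
step 4: 100001110

100001110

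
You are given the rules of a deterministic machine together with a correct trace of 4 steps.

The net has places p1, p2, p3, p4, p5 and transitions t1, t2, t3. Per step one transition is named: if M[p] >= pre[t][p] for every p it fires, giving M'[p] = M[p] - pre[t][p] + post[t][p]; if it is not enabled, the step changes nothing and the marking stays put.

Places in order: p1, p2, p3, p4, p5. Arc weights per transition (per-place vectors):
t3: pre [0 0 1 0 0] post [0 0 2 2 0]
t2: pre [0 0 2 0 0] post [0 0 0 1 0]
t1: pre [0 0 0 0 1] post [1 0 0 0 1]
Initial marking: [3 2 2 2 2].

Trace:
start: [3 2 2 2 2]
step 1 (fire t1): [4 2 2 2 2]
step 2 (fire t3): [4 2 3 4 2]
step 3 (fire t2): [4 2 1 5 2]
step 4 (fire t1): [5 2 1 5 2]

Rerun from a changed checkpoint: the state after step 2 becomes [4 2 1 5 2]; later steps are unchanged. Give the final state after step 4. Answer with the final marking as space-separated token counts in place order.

5 2 1 5 2

state after step 2 := [4 2 1 5 2]
step 3 (fire t2): [4 2 1 5 2]
step 4 (fire t1): [5 2 1 5 2]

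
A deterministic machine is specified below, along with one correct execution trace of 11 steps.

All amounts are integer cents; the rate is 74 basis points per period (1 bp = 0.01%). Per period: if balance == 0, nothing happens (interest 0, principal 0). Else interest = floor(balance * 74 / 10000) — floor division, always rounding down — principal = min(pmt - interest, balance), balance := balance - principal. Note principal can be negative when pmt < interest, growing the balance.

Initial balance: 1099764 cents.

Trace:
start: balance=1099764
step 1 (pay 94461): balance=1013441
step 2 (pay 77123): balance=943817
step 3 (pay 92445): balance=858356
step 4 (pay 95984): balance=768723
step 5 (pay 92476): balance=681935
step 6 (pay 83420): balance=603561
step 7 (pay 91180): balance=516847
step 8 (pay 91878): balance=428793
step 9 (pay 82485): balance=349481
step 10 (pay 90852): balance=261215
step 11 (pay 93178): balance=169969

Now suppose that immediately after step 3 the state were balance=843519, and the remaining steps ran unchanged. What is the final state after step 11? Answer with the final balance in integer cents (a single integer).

state after step 3 := balance=843519
step 4 (pay 95984): balance=753777
step 5 (pay 92476): balance=666878
step 6 (pay 83420): balance=588392
step 7 (pay 91180): balance=501566
step 8 (pay 91878): balance=413399
step 9 (pay 82485): balance=333973
step 10 (pay 90852): balance=245592
step 11 (pay 93178): balance=154231

154231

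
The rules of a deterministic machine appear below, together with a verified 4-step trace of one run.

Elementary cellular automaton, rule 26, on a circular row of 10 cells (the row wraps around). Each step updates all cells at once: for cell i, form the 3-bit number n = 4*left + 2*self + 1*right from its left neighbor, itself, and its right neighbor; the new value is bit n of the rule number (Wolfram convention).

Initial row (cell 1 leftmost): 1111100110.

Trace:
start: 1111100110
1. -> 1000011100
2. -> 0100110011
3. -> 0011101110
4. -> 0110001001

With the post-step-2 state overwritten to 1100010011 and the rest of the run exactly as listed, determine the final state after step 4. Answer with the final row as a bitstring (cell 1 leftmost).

0100001001

state after step 2 := 1100010011
3. -> 0010101110
4. -> 0100001001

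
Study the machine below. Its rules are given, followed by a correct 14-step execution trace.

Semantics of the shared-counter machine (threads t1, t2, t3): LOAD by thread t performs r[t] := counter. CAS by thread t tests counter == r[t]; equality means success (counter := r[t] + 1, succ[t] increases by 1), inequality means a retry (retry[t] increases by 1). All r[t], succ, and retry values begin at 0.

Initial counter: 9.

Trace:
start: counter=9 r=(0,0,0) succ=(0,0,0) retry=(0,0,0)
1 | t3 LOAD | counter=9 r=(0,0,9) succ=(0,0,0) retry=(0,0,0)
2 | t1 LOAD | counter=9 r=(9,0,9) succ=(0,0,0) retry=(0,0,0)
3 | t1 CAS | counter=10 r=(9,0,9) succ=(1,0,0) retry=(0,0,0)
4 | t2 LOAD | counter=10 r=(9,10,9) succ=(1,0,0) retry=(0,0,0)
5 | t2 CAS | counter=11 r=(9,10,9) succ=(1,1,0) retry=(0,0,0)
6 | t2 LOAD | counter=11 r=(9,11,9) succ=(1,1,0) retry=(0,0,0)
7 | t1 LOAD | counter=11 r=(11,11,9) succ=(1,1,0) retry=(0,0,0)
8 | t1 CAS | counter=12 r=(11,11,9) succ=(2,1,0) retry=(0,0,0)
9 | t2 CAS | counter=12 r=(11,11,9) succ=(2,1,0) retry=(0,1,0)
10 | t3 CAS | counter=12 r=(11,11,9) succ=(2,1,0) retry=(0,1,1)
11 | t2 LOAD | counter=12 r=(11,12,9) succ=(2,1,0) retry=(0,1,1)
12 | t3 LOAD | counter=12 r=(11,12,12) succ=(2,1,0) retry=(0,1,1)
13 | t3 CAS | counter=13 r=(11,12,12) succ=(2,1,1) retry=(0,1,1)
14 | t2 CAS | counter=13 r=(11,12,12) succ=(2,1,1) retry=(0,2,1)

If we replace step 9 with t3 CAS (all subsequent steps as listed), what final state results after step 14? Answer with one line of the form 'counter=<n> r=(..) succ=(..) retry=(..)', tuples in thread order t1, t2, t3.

(re-executing from step 9 with the substitution; state before step 9: counter=12 r=(11,11,9) succ=(2,1,0) retry=(0,0,0))
9 | t3 CAS | counter=12 r=(11,11,9) succ=(2,1,0) retry=(0,0,1)
10 | t3 CAS | counter=12 r=(11,11,9) succ=(2,1,0) retry=(0,0,2)
11 | t2 LOAD | counter=12 r=(11,12,9) succ=(2,1,0) retry=(0,0,2)
12 | t3 LOAD | counter=12 r=(11,12,12) succ=(2,1,0) retry=(0,0,2)
13 | t3 CAS | counter=13 r=(11,12,12) succ=(2,1,1) retry=(0,0,2)
14 | t2 CAS | counter=13 r=(11,12,12) succ=(2,1,1) retry=(0,1,2)

counter=13 r=(11,12,12) succ=(2,1,1) retry=(0,1,2)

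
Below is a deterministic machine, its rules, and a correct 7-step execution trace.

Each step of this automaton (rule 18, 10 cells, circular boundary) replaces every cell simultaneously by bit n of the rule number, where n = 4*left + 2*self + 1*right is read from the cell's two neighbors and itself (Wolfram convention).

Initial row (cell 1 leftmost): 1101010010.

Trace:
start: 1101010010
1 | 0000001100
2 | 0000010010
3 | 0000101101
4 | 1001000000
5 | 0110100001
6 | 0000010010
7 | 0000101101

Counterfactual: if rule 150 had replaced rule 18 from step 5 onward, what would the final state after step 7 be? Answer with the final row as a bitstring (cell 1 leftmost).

0110011110

(re-executing steps 5..7 under rule 150; state before step 5: 1001000000)
5 | 1111100001
6 | 1111010010
7 | 0110011110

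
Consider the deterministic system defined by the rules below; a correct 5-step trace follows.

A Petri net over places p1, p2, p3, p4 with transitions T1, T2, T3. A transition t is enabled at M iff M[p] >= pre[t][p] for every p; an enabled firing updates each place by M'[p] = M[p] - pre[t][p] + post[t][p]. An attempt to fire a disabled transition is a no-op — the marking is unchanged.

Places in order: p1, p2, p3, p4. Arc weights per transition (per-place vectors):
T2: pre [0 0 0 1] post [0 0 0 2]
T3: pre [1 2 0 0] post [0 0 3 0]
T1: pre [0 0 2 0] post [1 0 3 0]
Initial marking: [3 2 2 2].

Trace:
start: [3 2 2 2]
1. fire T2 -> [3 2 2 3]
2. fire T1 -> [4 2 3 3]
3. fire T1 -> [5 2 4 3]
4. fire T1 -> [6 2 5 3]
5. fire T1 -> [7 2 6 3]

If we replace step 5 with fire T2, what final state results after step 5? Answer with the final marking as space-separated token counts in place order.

6 2 5 4

(re-executing from step 5 with the substitution; state before step 5: [6 2 5 3])
5. fire T2 -> [6 2 5 4]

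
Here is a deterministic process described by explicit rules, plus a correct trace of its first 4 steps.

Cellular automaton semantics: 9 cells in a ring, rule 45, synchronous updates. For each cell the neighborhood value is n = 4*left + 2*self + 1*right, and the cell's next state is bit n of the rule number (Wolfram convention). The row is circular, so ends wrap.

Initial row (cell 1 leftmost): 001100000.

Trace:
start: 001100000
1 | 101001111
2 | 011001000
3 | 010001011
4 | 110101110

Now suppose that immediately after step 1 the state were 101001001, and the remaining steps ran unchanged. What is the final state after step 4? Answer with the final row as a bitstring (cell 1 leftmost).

000101001

state after step 1 := 101001001
2 | 011001001
3 | 110001001
4 | 000101001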